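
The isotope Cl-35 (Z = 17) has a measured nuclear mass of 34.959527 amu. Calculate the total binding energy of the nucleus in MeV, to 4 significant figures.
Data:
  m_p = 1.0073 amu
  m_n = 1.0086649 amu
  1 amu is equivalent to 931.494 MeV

With 17 protons and 18 neutrons (A = 35):
Σm = 17·m_p + 18·m_n = 17.1241 + 18.1559682 = 35.2800682 amu
Δm = 35.2800682 − 34.959527 = 0.3205412 amu
Binding energy = Δm·c² = 0.3205412 × 931.494 MeV/amu = 298.582 MeV

298.6 MeV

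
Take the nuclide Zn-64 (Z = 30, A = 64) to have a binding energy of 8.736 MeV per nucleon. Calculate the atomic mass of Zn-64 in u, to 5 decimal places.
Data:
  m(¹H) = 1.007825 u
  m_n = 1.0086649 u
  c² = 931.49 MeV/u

Total binding energy = 64 × 8.736 = 559.104 MeV
Mass defect = 559.104 MeV / (931.49 MeV/u) = 0.6002254 u
Constituent mass = 30(1.007825) + 34(1.0086649) = 64.5293566 u
Atomic mass = 64.5293566 − 0.6002254 = 63.9291312 u ≈ 63.92913 u (to 5 decimal places)

63.92913 u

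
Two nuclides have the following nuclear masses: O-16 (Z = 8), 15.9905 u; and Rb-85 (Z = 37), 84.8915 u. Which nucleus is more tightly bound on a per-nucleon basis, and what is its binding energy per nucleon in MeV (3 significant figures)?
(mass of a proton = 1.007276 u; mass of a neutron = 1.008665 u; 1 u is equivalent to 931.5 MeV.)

O-16: Σm = 8(1.007276) + 8(1.008665) = 16.127528 u; Δm = 0.137028 u; E_B = 127.64 MeV; E_B/A = 7.978 MeV
Rb-85: Σm = 37(1.007276) + 48(1.008665) = 85.685132 u; Δm = 0.793632 u; E_B = 739.27 MeV; E_B/A = 8.697 MeV
Rb-85 has the higher binding energy per nucleon, so it is the more tightly bound nucleus.

Rb-85; 8.70 MeV/nucleon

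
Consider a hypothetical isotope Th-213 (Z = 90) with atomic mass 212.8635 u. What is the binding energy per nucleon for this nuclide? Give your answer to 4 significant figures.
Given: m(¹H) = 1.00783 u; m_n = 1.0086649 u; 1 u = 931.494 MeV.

Z = 90, so N = A − Z = 213 − 90 = 123.
Total constituent mass: 90 × 1.00783 + 123 × 1.0086649 = 214.7704827 u
Mass defect Δm = 214.7704827 − 212.8635 = 1.9069827 u
Binding energy = Δm·c² = 1.9069827 × 931.494 MeV/u = 1776.34 MeV
Per nucleon: 1776.34 / 213 = 8.340 MeV

8.340 MeV/nucleon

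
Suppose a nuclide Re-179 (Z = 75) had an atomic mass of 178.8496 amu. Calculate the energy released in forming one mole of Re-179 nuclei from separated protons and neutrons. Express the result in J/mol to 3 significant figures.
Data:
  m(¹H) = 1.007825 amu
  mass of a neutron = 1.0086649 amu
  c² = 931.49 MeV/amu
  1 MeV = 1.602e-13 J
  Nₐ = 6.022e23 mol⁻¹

Z = 75, so N = A − Z = 179 − 75 = 104.
Mass of separated nucleons = 75(1.007825) + 104(1.0086649) = 75.586875 + 104.9011496 = 180.4880246 amu
The mass defect is 180.4880246 − 178.8496 = 1.6384246 amu.
E_B = 1.6384246 × 931.49 = 1526.18 MeV
Per nucleus in joules: 1526.18 MeV × 1.602e-13 J/MeV = 2.4449e-10 J
Per mole: 2.4449e-10 J × 6.022e23 mol⁻¹ = 1.4723e+14 J/mol

1.47e+14 J/mol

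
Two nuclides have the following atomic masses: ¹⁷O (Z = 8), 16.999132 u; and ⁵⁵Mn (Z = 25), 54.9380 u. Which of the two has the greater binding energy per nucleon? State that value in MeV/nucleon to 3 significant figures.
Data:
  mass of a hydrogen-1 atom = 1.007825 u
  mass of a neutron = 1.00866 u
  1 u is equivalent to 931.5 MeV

¹⁷O: Σm = 8(1.007825) + 9(1.00866) = 17.140540 u; Δm = 0.141408 u; E_B = 131.72 MeV; E_B/A = 7.748 MeV
⁵⁵Mn: Σm = 25(1.007825) + 30(1.00866) = 55.455425 u; Δm = 0.517425 u; E_B = 481.98 MeV; E_B/A = 8.763 MeV
⁵⁵Mn has the higher binding energy per nucleon, so it is the more tightly bound nucleus.

⁵⁵Mn; 8.76 MeV/nucleon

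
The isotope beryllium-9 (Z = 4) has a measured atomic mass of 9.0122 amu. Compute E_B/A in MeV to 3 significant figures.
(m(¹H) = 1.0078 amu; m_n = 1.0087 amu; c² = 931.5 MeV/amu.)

6.47 MeV/nucleon

Mass of separated nucleons = 4(1.0078) + 5(1.0087) = 4.0312 + 5.0435 = 9.0747 amu
Mass defect Δm = 9.0747 − 9.0122 = 0.0625 amu
Binding energy = Δm·c² = 0.0625 × 931.5 MeV/amu = 58.2188 MeV
Per nucleon: 58.2188 / 9 = 6.469 MeV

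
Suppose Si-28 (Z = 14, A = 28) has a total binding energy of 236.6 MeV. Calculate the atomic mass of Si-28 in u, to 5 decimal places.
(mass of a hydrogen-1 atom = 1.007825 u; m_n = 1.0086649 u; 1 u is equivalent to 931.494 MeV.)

27.97686 u

Mass defect = 236.6 MeV / (931.494 MeV/u) = 0.2540006 u
Constituent mass = 14(1.007825) + 14(1.0086649) = 28.2308586 u
Atomic mass = 28.2308586 − 0.2540006 = 27.9768580 u ≈ 27.97686 u (to 5 decimal places)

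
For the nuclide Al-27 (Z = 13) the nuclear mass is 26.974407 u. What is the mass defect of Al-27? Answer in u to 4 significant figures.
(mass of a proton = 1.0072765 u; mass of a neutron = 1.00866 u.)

Z = 13, so N = A − Z = 27 − 13 = 14.
Mass of separated nucleons = 13(1.0072765) + 14(1.00866) = 13.0945945 + 14.12124 = 27.2158345 u
Δm = 27.2158345 − 26.974407 = 0.2414275 u

0.2414 u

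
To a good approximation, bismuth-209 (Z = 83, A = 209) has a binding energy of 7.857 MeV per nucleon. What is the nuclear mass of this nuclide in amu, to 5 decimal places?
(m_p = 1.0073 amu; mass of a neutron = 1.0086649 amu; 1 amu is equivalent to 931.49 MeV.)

208.93479 amu

Total binding energy = 209 × 7.857 = 1642.113 MeV
Mass defect = 1642.113 MeV / (931.49 MeV/amu) = 1.7628885 amu
Constituent mass = 83(1.0073) + 126(1.0086649) = 210.6976774 amu
Nuclear mass = 210.6976774 − 1.7628885 = 208.9347889 amu ≈ 208.93479 amu (to 5 decimal places)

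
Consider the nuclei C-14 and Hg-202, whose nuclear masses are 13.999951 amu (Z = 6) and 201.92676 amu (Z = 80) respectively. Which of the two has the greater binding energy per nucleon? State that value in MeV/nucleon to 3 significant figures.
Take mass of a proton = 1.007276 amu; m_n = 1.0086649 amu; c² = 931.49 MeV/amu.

C-14: Σm = 6(1.007276) + 8(1.0086649) = 14.1129752 amu; Δm = 0.1130242 amu; E_B = 105.28 MeV; E_B/A = 7.520 MeV
Hg-202: Σm = 80(1.007276) + 122(1.0086649) = 203.6391978 amu; Δm = 1.7124378 amu; E_B = 1595.1 MeV; E_B/A = 7.897 MeV
Hg-202 has the higher binding energy per nucleon, so it is the more tightly bound nucleus.

Hg-202; 7.90 MeV/nucleon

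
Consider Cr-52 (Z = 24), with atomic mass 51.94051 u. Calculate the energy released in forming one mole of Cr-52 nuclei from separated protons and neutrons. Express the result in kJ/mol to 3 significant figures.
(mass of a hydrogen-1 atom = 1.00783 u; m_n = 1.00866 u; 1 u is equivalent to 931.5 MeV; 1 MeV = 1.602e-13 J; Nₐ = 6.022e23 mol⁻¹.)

Total constituent mass: 24 × 1.00783 + 28 × 1.00866 = 52.43040 u
Δm = 52.43040 − 51.94051 = 0.48989 u
E_B = 0.48989 × 931.5 = 456.333 MeV
Per nucleus in joules: 456.333 MeV × 1.602e-13 J/MeV = 7.3105e-11 J
Per mole: 7.3105e-11 J × 6.022e23 mol⁻¹ = 4.4024e+13 J/mol

4.40e+10 kJ/mol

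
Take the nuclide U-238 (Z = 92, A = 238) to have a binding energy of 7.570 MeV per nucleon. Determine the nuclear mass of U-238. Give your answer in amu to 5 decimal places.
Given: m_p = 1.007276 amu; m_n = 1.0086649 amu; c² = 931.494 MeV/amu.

Total binding energy = 238 × 7.570 = 1801.660 MeV
Mass defect = 1801.660 MeV / (931.494 MeV/amu) = 1.9341617 amu
Constituent mass = 92(1.007276) + 146(1.0086649) = 239.9344674 amu
Nuclear mass = 239.9344674 − 1.9341617 = 238.0003057 amu ≈ 238.00031 amu (to 5 decimal places)

238.00031 amu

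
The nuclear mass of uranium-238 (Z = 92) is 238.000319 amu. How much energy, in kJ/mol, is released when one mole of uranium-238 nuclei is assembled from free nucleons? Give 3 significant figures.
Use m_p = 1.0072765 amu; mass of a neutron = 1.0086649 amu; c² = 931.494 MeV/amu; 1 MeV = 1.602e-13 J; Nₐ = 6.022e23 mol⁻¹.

1.74e+11 kJ/mol

Mass of separated nucleons = 92(1.0072765) + 146(1.0086649) = 92.6694380 + 147.2650754 = 239.9345134 amu
Mass defect Δm = 239.9345134 − 238.000319 = 1.9341944 amu
Converting to energy: 1.9341944 amu × 931.494 MeV/amu = 1801.69 MeV
Per nucleus in joules: 1801.69 MeV × 1.602e-13 J/MeV = 2.8863e-10 J
Per mole: 2.8863e-10 J × 6.022e23 mol⁻¹ = 1.7381e+14 J/mol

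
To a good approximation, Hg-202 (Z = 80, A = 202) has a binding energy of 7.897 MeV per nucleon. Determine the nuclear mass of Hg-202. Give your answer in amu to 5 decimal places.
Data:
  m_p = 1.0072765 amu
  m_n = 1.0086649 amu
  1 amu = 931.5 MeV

201.92674 amu

Total binding energy = 202 × 7.897 = 1595.194 MeV
Mass defect = 1595.194 MeV / (931.5 MeV/amu) = 1.7125003 amu
Constituent mass = 80(1.0072765) + 122(1.0086649) = 203.6392378 amu
Nuclear mass = 203.6392378 − 1.7125003 = 201.9267375 amu ≈ 201.92674 amu (to 5 decimal places)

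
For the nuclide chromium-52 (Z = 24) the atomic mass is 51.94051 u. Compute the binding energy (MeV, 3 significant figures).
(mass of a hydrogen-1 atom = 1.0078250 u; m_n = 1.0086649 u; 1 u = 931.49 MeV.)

With 24 protons and 28 neutrons (A = 52):
Total constituent mass: 24 × 1.0078250 + 28 × 1.0086649 = 52.4304172 u
Δm = 52.4304172 − 51.94051 = 0.4899072 u
Binding energy = Δm·c² = 0.4899072 × 931.49 MeV/u = 456.344 MeV

456 MeV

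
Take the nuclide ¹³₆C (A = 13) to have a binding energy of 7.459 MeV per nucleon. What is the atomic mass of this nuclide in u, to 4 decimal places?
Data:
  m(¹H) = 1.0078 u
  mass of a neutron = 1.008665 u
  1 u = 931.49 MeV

Total binding energy = 13 × 7.459 = 96.967 MeV
Mass defect = 96.967 MeV / (931.49 MeV/u) = 0.104099 u
Constituent mass = 6(1.0078) + 7(1.008665) = 13.107455 u
Atomic mass = 13.107455 − 0.104099 = 13.003356 u ≈ 13.0034 u (to 4 decimal places)

13.0034 u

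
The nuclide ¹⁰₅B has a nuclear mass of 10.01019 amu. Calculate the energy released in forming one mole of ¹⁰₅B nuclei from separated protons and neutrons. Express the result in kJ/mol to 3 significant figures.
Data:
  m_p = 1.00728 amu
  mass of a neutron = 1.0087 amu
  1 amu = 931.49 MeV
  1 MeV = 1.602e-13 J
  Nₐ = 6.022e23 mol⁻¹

6.26e+09 kJ/mol

Z = 5, so N = A − Z = 10 − 5 = 5.
Total constituent mass: 5 × 1.00728 + 5 × 1.0087 = 10.07990 amu
The mass defect is 10.07990 − 10.01019 = 0.06971 amu.
Binding energy = Δm·c² = 0.06971 × 931.49 MeV/amu = 64.9342 MeV
Per nucleus in joules: 64.9342 MeV × 1.602e-13 J/MeV = 1.0402e-11 J
Per mole: 1.0402e-11 J × 6.022e23 mol⁻¹ = 6.2641e+12 J/mol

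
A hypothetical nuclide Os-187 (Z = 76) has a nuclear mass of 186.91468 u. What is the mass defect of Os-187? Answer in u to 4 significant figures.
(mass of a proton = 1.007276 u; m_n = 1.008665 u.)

1.600 u

Z = 76, so N = A − Z = 187 − 76 = 111.
Mass of separated nucleons = 76(1.007276) + 111(1.008665) = 76.552976 + 111.961815 = 188.514791 u
Δm = 188.514791 − 186.91468 = 1.600111 u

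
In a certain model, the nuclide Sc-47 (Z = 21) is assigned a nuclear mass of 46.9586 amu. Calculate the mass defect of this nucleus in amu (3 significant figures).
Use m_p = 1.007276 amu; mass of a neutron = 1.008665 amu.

0.419 amu

Mass of separated nucleons = 21(1.007276) + 26(1.008665) = 21.152796 + 26.225290 = 47.378086 amu
The mass defect is 47.378086 − 46.9586 = 0.419486 amu.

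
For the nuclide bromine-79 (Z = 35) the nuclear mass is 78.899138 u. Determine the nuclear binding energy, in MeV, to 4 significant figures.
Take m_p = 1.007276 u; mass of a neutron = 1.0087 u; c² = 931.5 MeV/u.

687.7 MeV

Σm = 35·m_p + 44·m_n = 35.254660 + 44.3828 = 79.637460 u
The mass defect is 79.637460 − 78.899138 = 0.738322 u.
E_B = 0.738322 × 931.5 = 687.747 MeV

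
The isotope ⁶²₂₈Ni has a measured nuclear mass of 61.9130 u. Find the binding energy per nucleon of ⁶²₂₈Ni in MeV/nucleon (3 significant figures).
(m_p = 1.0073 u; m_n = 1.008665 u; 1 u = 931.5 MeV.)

Z = 28, so N = A − Z = 62 − 28 = 34.
Mass of separated nucleons = 28(1.0073) + 34(1.008665) = 28.2044 + 34.294610 = 62.499010 u
The mass defect is 62.499010 − 61.9130 = 0.586010 u.
E_B = 0.586010 × 931.5 = 545.868 MeV
BE/A = 545.868 MeV / 62 = 8.804 MeV/nucleon

8.80 MeV/nucleon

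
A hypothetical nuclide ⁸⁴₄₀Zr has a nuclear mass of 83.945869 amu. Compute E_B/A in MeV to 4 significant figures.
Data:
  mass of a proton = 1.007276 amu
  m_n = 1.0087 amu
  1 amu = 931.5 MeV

8.073 MeV/nucleon

Mass of separated nucleons = 40(1.007276) + 44(1.0087) = 40.291040 + 44.3828 = 84.673840 amu
Δm = 84.673840 − 83.945869 = 0.727971 amu
E_B = 0.727971 × 931.5 = 678.105 MeV
Dividing by A = 84 gives 8.073 MeV per nucleon.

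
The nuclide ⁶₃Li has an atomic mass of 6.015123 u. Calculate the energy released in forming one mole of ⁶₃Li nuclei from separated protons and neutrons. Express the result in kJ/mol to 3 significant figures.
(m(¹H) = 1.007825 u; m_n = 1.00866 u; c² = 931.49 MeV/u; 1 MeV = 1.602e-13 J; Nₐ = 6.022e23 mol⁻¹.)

With 3 protons and 3 neutrons (A = 6):
Total constituent mass: 3 × 1.007825 + 3 × 1.00866 = 6.049455 u
Mass defect Δm = 6.049455 − 6.015123 = 0.034332 u
E_B = 0.034332 × 931.49 = 31.9799 MeV
Per nucleus in joules: 31.9799 MeV × 1.602e-13 J/MeV = 5.1232e-12 J
Per mole: 5.1232e-12 J × 6.022e23 mol⁻¹ = 3.0852e+12 J/mol

3.09e+09 kJ/mol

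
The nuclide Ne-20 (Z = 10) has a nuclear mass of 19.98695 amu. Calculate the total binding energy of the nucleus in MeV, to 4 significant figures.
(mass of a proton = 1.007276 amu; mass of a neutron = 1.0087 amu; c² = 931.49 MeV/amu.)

Z = 10, so N = A − Z = 20 − 10 = 10.
Σm = 10·m_p + 10·m_n = 10.072760 + 10.0870 = 20.159760 amu
The mass defect is 20.159760 − 19.98695 = 0.172810 amu.
Converting to energy: 0.172810 amu × 931.49 MeV/amu = 160.971 MeV

161.0 MeV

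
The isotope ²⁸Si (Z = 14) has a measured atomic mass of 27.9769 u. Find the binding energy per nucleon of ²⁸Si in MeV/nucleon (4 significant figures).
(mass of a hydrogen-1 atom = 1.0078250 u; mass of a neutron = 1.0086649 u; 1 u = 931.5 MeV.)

The nucleus contains 14 protons and 28 − 14 = 14 neutrons.
Σm = 14·m(¹H) + 14·m_n = 14.1095500 + 14.1213086 = 28.2308586 u
Δm = 28.2308586 − 27.9769 = 0.2539586 u
Binding energy = Δm·c² = 0.2539586 × 931.5 MeV/u = 236.562 MeV
Dividing by A = 28 gives 8.449 MeV per nucleon.

8.449 MeV/nucleon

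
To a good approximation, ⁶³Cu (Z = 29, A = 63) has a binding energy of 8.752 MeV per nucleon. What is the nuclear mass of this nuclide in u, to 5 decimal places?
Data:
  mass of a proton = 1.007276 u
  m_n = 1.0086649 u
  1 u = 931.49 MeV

62.91368 u

Total binding energy = 63 × 8.752 = 551.376 MeV
Mass defect = 551.376 MeV / (931.49 MeV/u) = 0.5919291 u
Constituent mass = 29(1.007276) + 34(1.0086649) = 63.5056106 u
Nuclear mass = 63.5056106 − 0.5919291 = 62.9136815 u ≈ 62.91368 u (to 5 decimal places)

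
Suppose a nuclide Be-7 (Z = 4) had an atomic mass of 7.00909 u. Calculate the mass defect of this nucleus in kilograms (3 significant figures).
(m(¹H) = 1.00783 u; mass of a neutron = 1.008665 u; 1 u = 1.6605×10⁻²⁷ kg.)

8.01e-29 kg

The nucleus contains 4 protons and 7 − 4 = 3 neutrons.
Total constituent mass: 4 × 1.00783 + 3 × 1.008665 = 7.057315 u
Mass defect Δm = 7.057315 − 7.00909 = 0.048225 u
In SI units: 0.048225 u × 1.6605×10⁻²⁷ kg/u = 8.0078e-29 kg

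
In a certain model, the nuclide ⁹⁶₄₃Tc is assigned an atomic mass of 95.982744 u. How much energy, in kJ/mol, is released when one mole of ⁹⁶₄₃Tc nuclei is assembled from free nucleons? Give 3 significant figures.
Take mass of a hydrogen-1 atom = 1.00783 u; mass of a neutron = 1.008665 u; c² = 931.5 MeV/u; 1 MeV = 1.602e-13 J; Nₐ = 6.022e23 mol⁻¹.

7.31e+10 kJ/mol

The nucleus contains 43 protons and 96 − 43 = 53 neutrons.
Total constituent mass: 43 × 1.00783 + 53 × 1.008665 = 96.795935 u
The mass defect is 96.795935 − 95.982744 = 0.813191 u.
Binding energy = Δm·c² = 0.813191 × 931.5 MeV/u = 757.487 MeV
Per nucleus in joules: 757.487 MeV × 1.602e-13 J/MeV = 1.2135e-10 J
Per mole: 1.2135e-10 J × 6.022e23 mol⁻¹ = 7.3077e+13 J/mol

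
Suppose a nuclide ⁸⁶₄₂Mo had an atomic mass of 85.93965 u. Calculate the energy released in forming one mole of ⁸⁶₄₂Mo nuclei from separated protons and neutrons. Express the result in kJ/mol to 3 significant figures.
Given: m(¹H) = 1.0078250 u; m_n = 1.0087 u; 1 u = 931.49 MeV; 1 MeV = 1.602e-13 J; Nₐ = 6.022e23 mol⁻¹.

6.94e+10 kJ/mol

With 42 protons and 44 neutrons (A = 86):
Σm = 42·m(¹H) + 44·m_n = 42.3286500 + 44.3828 = 86.7114500 u
Δm = 86.7114500 − 85.93965 = 0.7718000 u
Binding energy = Δm·c² = 0.7718000 × 931.49 MeV/u = 718.924 MeV
Per nucleus in joules: 718.924 MeV × 1.602e-13 J/MeV = 1.1517e-10 J
Per mole: 1.1517e-10 J × 6.022e23 mol⁻¹ = 6.9355e+13 J/mol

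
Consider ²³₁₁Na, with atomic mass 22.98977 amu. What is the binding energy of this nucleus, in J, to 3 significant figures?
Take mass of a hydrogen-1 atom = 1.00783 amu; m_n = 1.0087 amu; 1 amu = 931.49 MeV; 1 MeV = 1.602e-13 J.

Total constituent mass: 11 × 1.00783 + 12 × 1.0087 = 23.19053 amu
Mass defect Δm = 23.19053 − 22.98977 = 0.20076 amu
E_B = 0.20076 × 931.49 = 187.006 MeV
In joules: 187.006 MeV × 1.602e-13 J/MeV = 2.9958e-11 J

3.00e-11 J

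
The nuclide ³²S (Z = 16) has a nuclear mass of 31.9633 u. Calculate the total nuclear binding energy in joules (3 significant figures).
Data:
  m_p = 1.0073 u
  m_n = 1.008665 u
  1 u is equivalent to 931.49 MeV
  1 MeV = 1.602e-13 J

Mass of separated nucleons = 16(1.0073) + 16(1.008665) = 16.1168 + 16.138640 = 32.255440 u
Δm = 32.255440 − 31.9633 = 0.292140 u
E_B = 0.292140 × 931.49 = 272.125 MeV
In joules: 272.125 MeV × 1.602e-13 J/MeV = 4.3594e-11 J

4.36e-11 J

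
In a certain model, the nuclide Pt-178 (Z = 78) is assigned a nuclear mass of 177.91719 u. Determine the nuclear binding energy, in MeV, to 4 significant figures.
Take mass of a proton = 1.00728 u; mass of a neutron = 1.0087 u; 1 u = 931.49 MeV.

Mass of separated nucleons = 78(1.00728) + 100(1.0087) = 78.56784 + 100.8700 = 179.43784 u
Δm = 179.43784 − 177.91719 = 1.52065 u
Converting to energy: 1.52065 u × 931.49 MeV/u = 1416.47 MeV

1416 MeV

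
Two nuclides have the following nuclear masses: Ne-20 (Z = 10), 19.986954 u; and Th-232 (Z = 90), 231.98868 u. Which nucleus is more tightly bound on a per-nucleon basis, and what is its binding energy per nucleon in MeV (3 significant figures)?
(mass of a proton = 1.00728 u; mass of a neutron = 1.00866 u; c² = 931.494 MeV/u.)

Ne-20; 8.03 MeV/nucleon

Ne-20: Σm = 10(1.00728) + 10(1.00866) = 20.15940 u; Δm = 0.172446 u; E_B = 160.63 MeV; E_B/A = 8.032 MeV
Th-232: Σm = 90(1.00728) + 142(1.00866) = 233.88492 u; Δm = 1.89624 u; E_B = 1766.34 MeV; E_B/A = 7.614 MeV
Ne-20 has the higher binding energy per nucleon, so it is the more tightly bound nucleus.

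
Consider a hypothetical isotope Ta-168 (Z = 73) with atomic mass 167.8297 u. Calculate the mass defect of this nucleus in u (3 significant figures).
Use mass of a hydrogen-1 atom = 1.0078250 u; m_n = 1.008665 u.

Total constituent mass: 73 × 1.0078250 + 95 × 1.008665 = 169.3944000 u
Δm = 169.3944000 − 167.8297 = 1.5647000 u

1.56 u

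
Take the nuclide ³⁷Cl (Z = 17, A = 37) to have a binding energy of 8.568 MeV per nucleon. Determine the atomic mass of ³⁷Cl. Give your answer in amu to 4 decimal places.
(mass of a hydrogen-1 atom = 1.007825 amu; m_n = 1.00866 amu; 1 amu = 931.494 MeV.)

Total binding energy = 37 × 8.568 = 317.016 MeV
Mass defect = 317.016 MeV / (931.494 MeV/amu) = 0.340331 amu
Constituent mass = 17(1.007825) + 20(1.00866) = 37.306225 amu
Atomic mass = 37.306225 − 0.340331 = 36.965894 amu ≈ 36.9659 amu (to 4 decimal places)

36.9659 amu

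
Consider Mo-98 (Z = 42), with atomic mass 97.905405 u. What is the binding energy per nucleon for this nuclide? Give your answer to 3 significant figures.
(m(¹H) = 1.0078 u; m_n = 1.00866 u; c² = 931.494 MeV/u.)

With 42 protons and 56 neutrons (A = 98):
Total constituent mass: 42 × 1.0078 + 56 × 1.00866 = 98.81256 u
Δm = 98.81256 − 97.905405 = 0.907155 u
Converting to energy: 0.907155 u × 931.494 MeV/u = 845.009 MeV
Dividing by A = 98 gives 8.623 MeV per nucleon.

8.62 MeV/nucleon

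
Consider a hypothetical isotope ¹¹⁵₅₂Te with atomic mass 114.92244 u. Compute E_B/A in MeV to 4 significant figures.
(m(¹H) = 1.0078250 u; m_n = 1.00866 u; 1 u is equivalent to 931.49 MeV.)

The nucleus contains 52 protons and 115 − 52 = 63 neutrons.
Σm = 52·m(¹H) + 63·m_n = 52.4069000 + 63.54558 = 115.9524800 u
Mass defect Δm = 115.9524800 − 114.92244 = 1.0300400 u
E_B = 1.0300400 × 931.49 = 959.472 MeV
Per nucleon: 959.472 / 115 = 8.343 MeV

8.343 MeV/nucleon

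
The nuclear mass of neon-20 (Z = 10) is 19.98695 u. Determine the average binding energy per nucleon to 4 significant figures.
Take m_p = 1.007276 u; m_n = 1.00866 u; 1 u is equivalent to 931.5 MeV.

8.030 MeV/nucleon

Σm = 10·m_p + 10·m_n = 10.072760 + 10.08660 = 20.159360 u
Mass defect Δm = 20.159360 − 19.98695 = 0.172410 u
E_B = 0.172410 × 931.5 = 160.600 MeV
Per nucleon: 160.600 / 20 = 8.030 MeV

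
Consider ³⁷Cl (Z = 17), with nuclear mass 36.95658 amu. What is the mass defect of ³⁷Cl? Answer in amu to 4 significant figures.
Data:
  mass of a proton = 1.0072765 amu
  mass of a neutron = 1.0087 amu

Z = 17, so N = A − Z = 37 − 17 = 20.
Mass of separated nucleons = 17(1.0072765) + 20(1.0087) = 17.1237005 + 20.1740 = 37.2977005 amu
Mass defect Δm = 37.2977005 − 36.95658 = 0.3411205 amu

0.3411 amu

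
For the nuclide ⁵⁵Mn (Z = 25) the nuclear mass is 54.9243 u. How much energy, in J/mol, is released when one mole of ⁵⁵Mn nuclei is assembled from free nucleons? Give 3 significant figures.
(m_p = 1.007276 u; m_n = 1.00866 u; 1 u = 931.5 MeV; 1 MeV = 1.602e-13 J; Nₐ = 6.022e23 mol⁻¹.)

4.65e+13 J/mol

With 25 protons and 30 neutrons (A = 55):
Total constituent mass: 25 × 1.007276 + 30 × 1.00866 = 55.441700 u
Mass defect Δm = 55.441700 − 54.9243 = 0.517400 u
Converting to energy: 0.517400 u × 931.5 MeV/u = 481.958 MeV
Per nucleus in joules: 481.958 MeV × 1.602e-13 J/MeV = 7.7210e-11 J
Per mole: 7.7210e-11 J × 6.022e23 mol⁻¹ = 4.6496e+13 J/mol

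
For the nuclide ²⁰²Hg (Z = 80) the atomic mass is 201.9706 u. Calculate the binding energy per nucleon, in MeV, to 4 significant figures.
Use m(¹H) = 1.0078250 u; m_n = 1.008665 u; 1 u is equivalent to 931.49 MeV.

Σm = 80·m(¹H) + 122·m_n = 80.6260000 + 123.057130 = 203.6831300 u
Mass defect Δm = 203.6831300 − 201.9706 = 1.7125300 u
Binding energy = Δm·c² = 1.7125300 × 931.49 MeV/u = 1595.20 MeV
BE/A = 1595.20 MeV / 202 = 7.897 MeV/nucleon

7.897 MeV/nucleon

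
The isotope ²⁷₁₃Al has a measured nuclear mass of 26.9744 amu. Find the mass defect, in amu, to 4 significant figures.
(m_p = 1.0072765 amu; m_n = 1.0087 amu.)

Mass of separated nucleons = 13(1.0072765) + 14(1.0087) = 13.0945945 + 14.1218 = 27.2163945 amu
Δm = 27.2163945 − 26.9744 = 0.2419945 amu

0.2420 amu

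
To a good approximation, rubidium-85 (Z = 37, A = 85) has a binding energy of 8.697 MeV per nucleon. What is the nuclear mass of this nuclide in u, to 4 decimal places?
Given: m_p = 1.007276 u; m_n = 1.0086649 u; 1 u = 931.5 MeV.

84.8915 u

Total binding energy = 85 × 8.697 = 739.245 MeV
Mass defect = 739.245 MeV / (931.5 MeV/u) = 0.793607 u
Constituent mass = 37(1.007276) + 48(1.0086649) = 85.6851272 u
Nuclear mass = 85.6851272 − 0.793607 = 84.8915202 u ≈ 84.8915 u (to 4 decimal places)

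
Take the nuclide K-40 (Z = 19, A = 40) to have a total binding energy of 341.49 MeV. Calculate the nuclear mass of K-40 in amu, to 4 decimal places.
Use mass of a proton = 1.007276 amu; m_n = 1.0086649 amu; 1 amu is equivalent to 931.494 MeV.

39.9536 amu

Mass defect = 341.49 MeV / (931.494 MeV/amu) = 0.366605 amu
Constituent mass = 19(1.007276) + 21(1.0086649) = 40.3202069 amu
Nuclear mass = 40.3202069 − 0.366605 = 39.9536019 amu ≈ 39.9536 amu (to 4 decimal places)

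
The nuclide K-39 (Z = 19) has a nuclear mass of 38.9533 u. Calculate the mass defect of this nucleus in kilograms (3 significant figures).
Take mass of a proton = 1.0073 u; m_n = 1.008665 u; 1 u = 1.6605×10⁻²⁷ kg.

5.96e-28 kg

With 19 protons and 20 neutrons (A = 39):
Total constituent mass: 19 × 1.0073 + 20 × 1.008665 = 39.312000 u
Δm = 39.312000 − 38.9533 = 0.358700 u
In SI units: 0.358700 u × 1.6605×10⁻²⁷ kg/u = 5.9562e-28 kg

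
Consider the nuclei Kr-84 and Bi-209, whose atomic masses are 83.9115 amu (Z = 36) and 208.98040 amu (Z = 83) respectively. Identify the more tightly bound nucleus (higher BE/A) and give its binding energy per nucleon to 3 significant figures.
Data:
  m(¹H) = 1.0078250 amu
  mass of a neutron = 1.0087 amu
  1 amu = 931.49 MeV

Kr-84: Σm = 36(1.0078250) + 48(1.0087) = 84.6993000 amu; Δm = 0.7878000 amu; E_B = 733.83 MeV; E_B/A = 8.736 MeV
Bi-209: Σm = 83(1.0078250) + 126(1.0087) = 210.7456750 amu; Δm = 1.7652750 amu; E_B = 1644.34 MeV; E_B/A = 7.868 MeV
Kr-84 has the higher binding energy per nucleon, so it is the more tightly bound nucleus.

Kr-84; 8.74 MeV/nucleon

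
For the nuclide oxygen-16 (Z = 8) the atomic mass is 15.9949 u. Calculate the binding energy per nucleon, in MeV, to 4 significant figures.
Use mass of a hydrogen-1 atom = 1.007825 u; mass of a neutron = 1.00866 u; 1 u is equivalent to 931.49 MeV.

With 8 protons and 8 neutrons (A = 16):
Total constituent mass: 8 × 1.007825 + 8 × 1.00866 = 16.131880 u
Δm = 16.131880 − 15.9949 = 0.136980 u
E_B = 0.136980 × 931.49 = 127.596 MeV
BE/A = 127.596 MeV / 16 = 7.975 MeV/nucleon

7.975 MeV/nucleon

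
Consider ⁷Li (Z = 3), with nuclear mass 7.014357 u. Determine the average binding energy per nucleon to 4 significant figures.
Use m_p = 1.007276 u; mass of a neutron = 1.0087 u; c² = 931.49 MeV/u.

The nucleus contains 3 protons and 7 − 3 = 4 neutrons.
Mass of separated nucleons = 3(1.007276) + 4(1.0087) = 3.021828 + 4.0348 = 7.056628 u
Mass defect Δm = 7.056628 − 7.014357 = 0.042271 u
Binding energy = Δm·c² = 0.042271 × 931.49 MeV/u = 39.3750 MeV
Dividing by A = 7 gives 5.625 MeV per nucleon.

5.625 MeV/nucleon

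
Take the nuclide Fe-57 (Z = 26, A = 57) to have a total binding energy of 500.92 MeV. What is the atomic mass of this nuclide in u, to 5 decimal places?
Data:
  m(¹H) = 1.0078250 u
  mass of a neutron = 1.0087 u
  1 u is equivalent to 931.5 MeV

56.93539 u

Mass defect = 500.92 MeV / (931.5 MeV/u) = 0.5377563 u
Constituent mass = 26(1.0078250) + 31(1.0087) = 57.4731500 u
Atomic mass = 57.4731500 − 0.5377563 = 56.9353937 u ≈ 56.93539 u (to 5 decimal places)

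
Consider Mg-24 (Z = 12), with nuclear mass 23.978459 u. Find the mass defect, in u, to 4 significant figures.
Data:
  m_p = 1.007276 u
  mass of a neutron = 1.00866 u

The nucleus contains 12 protons and 24 − 12 = 12 neutrons.
Σm = 12·m_p + 12·m_n = 12.087312 + 12.10392 = 24.191232 u
The mass defect is 24.191232 − 23.978459 = 0.212773 u.

0.2128 u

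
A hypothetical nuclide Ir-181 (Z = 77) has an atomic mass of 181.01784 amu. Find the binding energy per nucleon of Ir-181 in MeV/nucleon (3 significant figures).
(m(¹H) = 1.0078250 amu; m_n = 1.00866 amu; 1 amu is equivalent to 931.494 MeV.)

Σm = 77·m(¹H) + 104·m_n = 77.6025250 + 104.90064 = 182.5031650 amu
Mass defect Δm = 182.5031650 − 181.01784 = 1.4853250 amu
E_B = 1.4853250 × 931.494 = 1383.57 MeV
BE/A = 1383.57 MeV / 181 = 7.644 MeV/nucleon

7.64 MeV/nucleon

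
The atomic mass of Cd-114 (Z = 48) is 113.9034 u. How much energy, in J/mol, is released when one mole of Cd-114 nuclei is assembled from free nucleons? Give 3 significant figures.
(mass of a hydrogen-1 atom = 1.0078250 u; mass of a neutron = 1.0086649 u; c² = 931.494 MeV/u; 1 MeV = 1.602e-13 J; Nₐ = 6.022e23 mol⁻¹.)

Total constituent mass: 48 × 1.0078250 + 66 × 1.0086649 = 114.9474834 u
The mass defect is 114.9474834 − 113.9034 = 1.0440834 u.
Binding energy = Δm·c² = 1.0440834 × 931.494 MeV/u = 972.557 MeV
Per nucleus in joules: 972.557 MeV × 1.602e-13 J/MeV = 1.5580e-10 J
Per mole: 1.5580e-10 J × 6.022e23 mol⁻¹ = 9.3823e+13 J/mol

9.38e+13 J/mol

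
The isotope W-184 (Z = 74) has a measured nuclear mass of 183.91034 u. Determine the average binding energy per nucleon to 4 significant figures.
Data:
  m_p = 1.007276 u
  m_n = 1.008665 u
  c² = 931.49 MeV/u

With 74 protons and 110 neutrons (A = 184):
Mass of separated nucleons = 74(1.007276) + 110(1.008665) = 74.538424 + 110.953150 = 185.491574 u
Mass defect Δm = 185.491574 − 183.91034 = 1.581234 u
E_B = 1.581234 × 931.49 = 1472.90 MeV
Per nucleon: 1472.90 / 184 = 8.005 MeV

8.005 MeV/nucleon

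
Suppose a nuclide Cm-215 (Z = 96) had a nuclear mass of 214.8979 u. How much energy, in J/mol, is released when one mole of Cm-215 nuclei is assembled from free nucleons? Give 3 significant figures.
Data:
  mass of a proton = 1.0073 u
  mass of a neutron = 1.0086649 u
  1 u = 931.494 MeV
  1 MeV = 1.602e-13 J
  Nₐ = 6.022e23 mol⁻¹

With 96 protons and 119 neutrons (A = 215):
Mass of separated nucleons = 96(1.0073) + 119(1.0086649) = 96.7008 + 120.0311231 = 216.7319231 u
Δm = 216.7319231 − 214.8979 = 1.8340231 u
Binding energy = Δm·c² = 1.8340231 × 931.494 MeV/u = 1708.38 MeV
Per nucleus in joules: 1708.38 MeV × 1.602e-13 J/MeV = 2.7368e-10 J
Per mole: 2.7368e-10 J × 6.022e23 mol⁻¹ = 1.6481e+14 J/mol

1.65e+14 J/mol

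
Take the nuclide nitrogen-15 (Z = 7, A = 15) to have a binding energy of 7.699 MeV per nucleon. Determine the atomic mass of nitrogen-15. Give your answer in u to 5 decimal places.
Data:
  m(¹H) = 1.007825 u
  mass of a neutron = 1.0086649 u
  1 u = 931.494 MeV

15.00012 u

Total binding energy = 15 × 7.699 = 115.485 MeV
Mass defect = 115.485 MeV / (931.494 MeV/u) = 0.1239783 u
Constituent mass = 7(1.007825) + 8(1.0086649) = 15.1240942 u
Atomic mass = 15.1240942 − 0.1239783 = 15.0001159 u ≈ 15.00012 u (to 5 decimal places)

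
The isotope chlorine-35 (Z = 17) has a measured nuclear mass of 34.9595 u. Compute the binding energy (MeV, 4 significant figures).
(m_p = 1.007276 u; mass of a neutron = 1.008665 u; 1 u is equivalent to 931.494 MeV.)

The nucleus contains 17 protons and 35 − 17 = 18 neutrons.
Total constituent mass: 17 × 1.007276 + 18 × 1.008665 = 35.279662 u
The mass defect is 35.279662 − 34.9595 = 0.320162 u.
Binding energy = Δm·c² = 0.320162 × 931.494 MeV/u = 298.229 MeV

298.2 MeV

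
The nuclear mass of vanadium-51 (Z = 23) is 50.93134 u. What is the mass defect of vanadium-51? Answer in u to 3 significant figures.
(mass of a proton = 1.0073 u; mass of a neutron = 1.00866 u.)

0.479 u

Total constituent mass: 23 × 1.0073 + 28 × 1.00866 = 51.41038 u
Mass defect Δm = 51.41038 − 50.93134 = 0.47904 u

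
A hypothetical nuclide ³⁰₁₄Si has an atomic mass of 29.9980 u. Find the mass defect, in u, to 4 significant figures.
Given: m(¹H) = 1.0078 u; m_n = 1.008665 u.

The nucleus contains 14 protons and 30 − 14 = 16 neutrons.
Total constituent mass: 14 × 1.0078 + 16 × 1.008665 = 30.247840 u
Δm = 30.247840 − 29.9980 = 0.249840 u

0.2498 u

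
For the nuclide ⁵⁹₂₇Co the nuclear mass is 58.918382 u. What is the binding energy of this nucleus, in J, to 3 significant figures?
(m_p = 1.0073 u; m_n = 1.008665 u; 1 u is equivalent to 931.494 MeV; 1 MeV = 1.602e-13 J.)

8.30e-11 J

Mass of separated nucleons = 27(1.0073) + 32(1.008665) = 27.1971 + 32.277280 = 59.474380 u
The mass defect is 59.474380 − 58.918382 = 0.555998 u.
Binding energy = Δm·c² = 0.555998 × 931.494 MeV/u = 517.909 MeV
In joules: 517.909 MeV × 1.602e-13 J/MeV = 8.2969e-11 J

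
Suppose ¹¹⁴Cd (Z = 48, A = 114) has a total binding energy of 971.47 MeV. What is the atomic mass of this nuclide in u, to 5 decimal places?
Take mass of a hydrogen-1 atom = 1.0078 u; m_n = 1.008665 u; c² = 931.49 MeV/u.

113.90337 u

Mass defect = 971.47 MeV / (931.49 MeV/u) = 1.0429205 u
Constituent mass = 48(1.0078) + 66(1.008665) = 114.946290 u
Atomic mass = 114.946290 − 1.0429205 = 113.9033695 u ≈ 113.90337 u (to 5 decimal places)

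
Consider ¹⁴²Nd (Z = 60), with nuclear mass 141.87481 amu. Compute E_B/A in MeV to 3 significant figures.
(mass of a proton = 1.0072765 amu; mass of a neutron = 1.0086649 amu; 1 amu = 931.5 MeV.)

8.35 MeV/nucleon

With 60 protons and 82 neutrons (A = 142):
Total constituent mass: 60 × 1.0072765 + 82 × 1.0086649 = 143.1471118 amu
Δm = 143.1471118 − 141.87481 = 1.2723018 amu
Binding energy = Δm·c² = 1.2723018 × 931.5 MeV/amu = 1185.15 MeV
Dividing by A = 142 gives 8.346 MeV per nucleon.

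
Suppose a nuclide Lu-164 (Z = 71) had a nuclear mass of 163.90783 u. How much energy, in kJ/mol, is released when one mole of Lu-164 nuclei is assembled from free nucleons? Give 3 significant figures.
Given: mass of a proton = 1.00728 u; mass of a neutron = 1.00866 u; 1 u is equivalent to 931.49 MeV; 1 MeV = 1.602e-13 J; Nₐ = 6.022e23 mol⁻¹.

1.27e+11 kJ/mol

The nucleus contains 71 protons and 164 − 71 = 93 neutrons.
Mass of separated nucleons = 71(1.00728) + 93(1.00866) = 71.51688 + 93.80538 = 165.32226 u
The mass defect is 165.32226 − 163.90783 = 1.41443 u.
Converting to energy: 1.41443 u × 931.49 MeV/u = 1317.53 MeV
Per nucleus in joules: 1317.53 MeV × 1.602e-13 J/MeV = 2.1107e-10 J
Per mole: 2.1107e-10 J × 6.022e23 mol⁻¹ = 1.2711e+14 J/mol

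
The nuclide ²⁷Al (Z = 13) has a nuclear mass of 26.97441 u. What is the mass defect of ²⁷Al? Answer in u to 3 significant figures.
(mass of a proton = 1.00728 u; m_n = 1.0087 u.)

Z = 13, so N = A − Z = 27 − 13 = 14.
Mass of separated nucleons = 13(1.00728) + 14(1.0087) = 13.09464 + 14.1218 = 27.21644 u
The mass defect is 27.21644 − 26.97441 = 0.24203 u.

0.242 u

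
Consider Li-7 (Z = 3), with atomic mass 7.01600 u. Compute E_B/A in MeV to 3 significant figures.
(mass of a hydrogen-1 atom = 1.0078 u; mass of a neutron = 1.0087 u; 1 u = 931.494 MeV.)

Z = 3, so N = A − Z = 7 − 3 = 4.
Σm = 3·m(¹H) + 4·m_n = 3.0234 + 4.0348 = 7.0582 u
Mass defect Δm = 7.0582 − 7.01600 = 0.04220 u
Binding energy = Δm·c² = 0.04220 × 931.494 MeV/u = 39.3090 MeV
Dividing by A = 7 gives 5.616 MeV per nucleon.

5.62 MeV/nucleon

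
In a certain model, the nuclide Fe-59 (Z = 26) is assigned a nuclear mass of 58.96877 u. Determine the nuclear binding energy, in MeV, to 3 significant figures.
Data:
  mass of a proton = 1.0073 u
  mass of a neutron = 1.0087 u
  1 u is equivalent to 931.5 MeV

Σm = 26·m_p + 33·m_n = 26.1898 + 33.2871 = 59.4769 u
Δm = 59.4769 − 58.96877 = 0.50813 u
Converting to energy: 0.50813 u × 931.5 MeV/u = 473.323 MeV

473 MeV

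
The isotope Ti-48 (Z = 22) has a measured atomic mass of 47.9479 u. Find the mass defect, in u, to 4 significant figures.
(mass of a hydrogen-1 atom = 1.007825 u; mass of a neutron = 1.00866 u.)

0.4494 u

With 22 protons and 26 neutrons (A = 48):
Mass of separated nucleons = 22(1.007825) + 26(1.00866) = 22.172150 + 26.22516 = 48.397310 u
The mass defect is 48.397310 − 47.9479 = 0.449410 u.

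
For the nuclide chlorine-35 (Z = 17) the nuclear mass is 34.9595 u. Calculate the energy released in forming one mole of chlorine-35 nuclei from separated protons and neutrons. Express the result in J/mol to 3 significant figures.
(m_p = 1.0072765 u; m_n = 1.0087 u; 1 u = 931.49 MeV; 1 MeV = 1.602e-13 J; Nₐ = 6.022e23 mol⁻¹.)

2.88e+13 J/mol

With 17 protons and 18 neutrons (A = 35):
Mass of separated nucleons = 17(1.0072765) + 18(1.0087) = 17.1237005 + 18.1566 = 35.2803005 u
Mass defect Δm = 35.2803005 − 34.9595 = 0.3208005 u
E_B = 0.3208005 × 931.49 = 298.822 MeV
Per nucleus in joules: 298.822 MeV × 1.602e-13 J/MeV = 4.7871e-11 J
Per mole: 4.7871e-11 J × 6.022e23 mol⁻¹ = 2.8828e+13 J/mol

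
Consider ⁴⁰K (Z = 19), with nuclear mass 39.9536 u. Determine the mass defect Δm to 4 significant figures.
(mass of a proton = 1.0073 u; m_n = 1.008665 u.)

Σm = 19·m_p + 21·m_n = 19.1387 + 21.181965 = 40.320665 u
Δm = 40.320665 − 39.9536 = 0.367065 u

0.3671 u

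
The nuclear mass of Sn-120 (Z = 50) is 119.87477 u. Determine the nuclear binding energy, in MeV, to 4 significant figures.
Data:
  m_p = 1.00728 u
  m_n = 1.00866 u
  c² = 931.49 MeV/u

Mass of separated nucleons = 50(1.00728) + 70(1.00866) = 50.36400 + 70.60620 = 120.97020 u
Mass defect Δm = 120.97020 − 119.87477 = 1.09543 u
Converting to energy: 1.09543 u × 931.49 MeV/u = 1020.38 MeV

1020 MeV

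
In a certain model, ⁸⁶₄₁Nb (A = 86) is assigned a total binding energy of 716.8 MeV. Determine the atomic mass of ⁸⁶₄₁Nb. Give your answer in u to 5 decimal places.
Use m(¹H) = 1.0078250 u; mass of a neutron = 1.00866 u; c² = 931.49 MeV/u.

Mass defect = 716.8 MeV / (931.49 MeV/u) = 0.7695198 u
Constituent mass = 41(1.0078250) + 45(1.00866) = 86.7105250 u
Atomic mass = 86.7105250 − 0.7695198 = 85.9410052 u ≈ 85.94101 u (to 5 decimal places)

85.94101 u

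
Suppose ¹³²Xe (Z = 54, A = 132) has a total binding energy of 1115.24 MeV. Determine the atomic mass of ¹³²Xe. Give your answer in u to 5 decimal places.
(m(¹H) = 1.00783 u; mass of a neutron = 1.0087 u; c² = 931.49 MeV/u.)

131.90416 u

Mass defect = 1115.24 MeV / (931.49 MeV/u) = 1.1972646 u
Constituent mass = 54(1.00783) + 78(1.0087) = 133.10142 u
Atomic mass = 133.10142 − 1.1972646 = 131.9041554 u ≈ 131.90416 u (to 5 decimal places)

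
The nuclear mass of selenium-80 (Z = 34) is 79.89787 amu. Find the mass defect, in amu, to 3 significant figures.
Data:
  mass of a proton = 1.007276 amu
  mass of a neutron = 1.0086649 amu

0.748 amu

Z = 34, so N = A − Z = 80 − 34 = 46.
Total constituent mass: 34 × 1.007276 + 46 × 1.0086649 = 80.6459694 amu
The mass defect is 80.6459694 − 79.89787 = 0.7480994 amu.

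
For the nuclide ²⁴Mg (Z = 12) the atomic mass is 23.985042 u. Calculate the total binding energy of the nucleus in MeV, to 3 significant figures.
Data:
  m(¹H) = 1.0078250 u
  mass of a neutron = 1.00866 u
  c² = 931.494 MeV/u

198 MeV

Mass of separated nucleons = 12(1.0078250) + 12(1.00866) = 12.0939000 + 12.10392 = 24.1978200 u
The mass defect is 24.1978200 − 23.985042 = 0.2127780 u.
Binding energy = Δm·c² = 0.2127780 × 931.494 MeV/u = 198.201 MeV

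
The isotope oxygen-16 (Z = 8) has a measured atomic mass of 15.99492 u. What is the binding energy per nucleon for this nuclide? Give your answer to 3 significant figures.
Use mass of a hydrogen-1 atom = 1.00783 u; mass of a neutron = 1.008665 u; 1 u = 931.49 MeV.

7.98 MeV/nucleon

Σm = 8·m(¹H) + 8·m_n = 8.06264 + 8.069320 = 16.131960 u
The mass defect is 16.131960 − 15.99492 = 0.137040 u.
Binding energy = Δm·c² = 0.137040 × 931.49 MeV/u = 127.651 MeV
BE/A = 127.651 MeV / 16 = 7.978 MeV/nucleon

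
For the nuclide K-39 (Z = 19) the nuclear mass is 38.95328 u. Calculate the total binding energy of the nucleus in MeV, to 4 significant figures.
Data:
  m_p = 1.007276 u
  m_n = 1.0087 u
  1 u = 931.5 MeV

334.4 MeV

Σm = 19·m_p + 20·m_n = 19.138244 + 20.1740 = 39.312244 u
Mass defect Δm = 39.312244 − 38.95328 = 0.358964 u
E_B = 0.358964 × 931.5 = 334.375 MeV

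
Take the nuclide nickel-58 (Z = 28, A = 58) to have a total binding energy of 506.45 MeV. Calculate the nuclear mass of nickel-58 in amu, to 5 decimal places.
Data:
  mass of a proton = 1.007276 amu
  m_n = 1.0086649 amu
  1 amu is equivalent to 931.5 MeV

Mass defect = 506.45 MeV / (931.5 MeV/amu) = 0.5436930 amu
Constituent mass = 28(1.007276) + 30(1.0086649) = 58.4636750 amu
Nuclear mass = 58.4636750 − 0.5436930 = 57.9199820 amu ≈ 57.91998 amu (to 5 decimal places)

57.91998 amu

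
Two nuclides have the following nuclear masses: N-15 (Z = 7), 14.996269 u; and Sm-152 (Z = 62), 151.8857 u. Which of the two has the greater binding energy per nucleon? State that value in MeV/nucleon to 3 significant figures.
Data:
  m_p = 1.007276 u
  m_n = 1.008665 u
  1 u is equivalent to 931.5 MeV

N-15: Σm = 7(1.007276) + 8(1.008665) = 15.120252 u; Δm = 0.123983 u; E_B = 115.49 MeV; E_B/A = 7.699 MeV
Sm-152: Σm = 62(1.007276) + 90(1.008665) = 153.230962 u; Δm = 1.345262 u; E_B = 1253.1 MeV; E_B/A = 8.244 MeV
Sm-152 has the higher binding energy per nucleon, so it is the more tightly bound nucleus.

Sm-152; 8.24 MeV/nucleon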